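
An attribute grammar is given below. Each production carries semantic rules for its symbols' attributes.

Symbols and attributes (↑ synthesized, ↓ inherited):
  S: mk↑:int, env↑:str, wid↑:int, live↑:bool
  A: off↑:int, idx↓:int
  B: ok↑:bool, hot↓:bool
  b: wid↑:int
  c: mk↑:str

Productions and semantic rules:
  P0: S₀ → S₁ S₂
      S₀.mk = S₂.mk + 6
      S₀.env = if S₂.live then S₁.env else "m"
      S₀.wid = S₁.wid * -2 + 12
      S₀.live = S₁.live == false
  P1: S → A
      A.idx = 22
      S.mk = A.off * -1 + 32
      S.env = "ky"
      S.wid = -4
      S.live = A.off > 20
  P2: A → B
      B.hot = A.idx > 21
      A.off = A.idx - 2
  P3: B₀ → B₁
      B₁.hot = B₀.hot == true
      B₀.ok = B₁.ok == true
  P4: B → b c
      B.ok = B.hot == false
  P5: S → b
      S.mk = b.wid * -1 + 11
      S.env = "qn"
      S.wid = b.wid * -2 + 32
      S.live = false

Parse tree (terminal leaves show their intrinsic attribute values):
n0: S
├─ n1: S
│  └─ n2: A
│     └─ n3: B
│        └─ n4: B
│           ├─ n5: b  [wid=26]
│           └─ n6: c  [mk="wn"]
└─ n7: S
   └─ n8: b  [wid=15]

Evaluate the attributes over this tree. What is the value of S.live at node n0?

true

1. n2.idx = 22  [22]
2. n3.hot = true  [A.idx > 21]
3. n4.hot = true  [B₀.hot == true]
4. n5.wid = 26  [terminal]
5. n6.mk = "wn"  [terminal]
6. n4.ok = false  [B.hot == false]
7. n3.ok = false  [B₁.ok == true]
8. n2.off = 20  [A.idx - 2]
9. n1.mk = 12  [A.off * -1 + 32]
10. n1.env = "ky"  ["ky"]
11. n1.wid = -4  [-4]
12. n1.live = false  [A.off > 20]
13. n8.wid = 15  [terminal]
14. n7.mk = -4  [b.wid * -1 + 11]
15. n7.env = "qn"  ["qn"]
16. n7.wid = 2  [b.wid * -2 + 32]
17. n7.live = false  [false]
18. n0.mk = 2  [S₂.mk + 6]
19. n0.env = "m"  [if S₂.live then S₁.env else "m"]
20. n0.wid = 20  [S₁.wid * -2 + 12]
21. n0.live = true  [S₁.live == false]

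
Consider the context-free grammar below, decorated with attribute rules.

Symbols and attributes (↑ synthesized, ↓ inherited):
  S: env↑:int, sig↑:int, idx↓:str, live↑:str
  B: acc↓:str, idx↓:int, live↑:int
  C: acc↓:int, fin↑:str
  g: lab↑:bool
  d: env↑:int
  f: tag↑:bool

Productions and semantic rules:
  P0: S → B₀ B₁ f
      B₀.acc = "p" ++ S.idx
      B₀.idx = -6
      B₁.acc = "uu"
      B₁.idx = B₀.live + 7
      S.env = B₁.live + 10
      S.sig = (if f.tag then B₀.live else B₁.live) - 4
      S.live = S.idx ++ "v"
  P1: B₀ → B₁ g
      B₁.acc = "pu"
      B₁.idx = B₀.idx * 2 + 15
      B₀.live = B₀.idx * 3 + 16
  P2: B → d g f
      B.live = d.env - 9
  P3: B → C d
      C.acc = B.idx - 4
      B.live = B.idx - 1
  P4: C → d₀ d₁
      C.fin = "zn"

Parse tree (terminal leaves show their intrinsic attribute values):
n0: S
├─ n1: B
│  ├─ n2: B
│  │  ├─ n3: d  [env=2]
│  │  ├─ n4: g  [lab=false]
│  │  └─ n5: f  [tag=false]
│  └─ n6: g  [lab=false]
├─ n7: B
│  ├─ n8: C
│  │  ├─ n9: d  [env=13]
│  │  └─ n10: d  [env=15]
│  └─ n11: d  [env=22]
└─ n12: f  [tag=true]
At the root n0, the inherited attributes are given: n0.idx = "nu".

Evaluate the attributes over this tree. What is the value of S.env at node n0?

1. n0.idx = "nu"  [given at root]
2. n1.acc = "pnu"  ["p" ++ S.idx]
3. n1.idx = -6  [-6]
4. n2.acc = "pu"  ["pu"]
5. n2.idx = 3  [B₀.idx * 2 + 15]
6. n3.env = 2  [terminal]
7. n4.lab = false  [terminal]
8. n5.tag = false  [terminal]
9. n2.live = -7  [d.env - 9]
10. n6.lab = false  [terminal]
11. n1.live = -2  [B₀.idx * 3 + 16]
12. n7.acc = "uu"  ["uu"]
13. n7.idx = 5  [B₀.live + 7]
14. n8.acc = 1  [B.idx - 4]
15. n9.env = 13  [terminal]
16. n10.env = 15  [terminal]
17. n8.fin = "zn"  ["zn"]
18. n11.env = 22  [terminal]
19. n7.live = 4  [B.idx - 1]
20. n12.tag = true  [terminal]
21. n0.env = 14  [B₁.live + 10]
22. n0.sig = -6  [(if f.tag then B₀.live else B₁.live) - 4]
23. n0.live = "nuv"  [S.idx ++ "v"]

14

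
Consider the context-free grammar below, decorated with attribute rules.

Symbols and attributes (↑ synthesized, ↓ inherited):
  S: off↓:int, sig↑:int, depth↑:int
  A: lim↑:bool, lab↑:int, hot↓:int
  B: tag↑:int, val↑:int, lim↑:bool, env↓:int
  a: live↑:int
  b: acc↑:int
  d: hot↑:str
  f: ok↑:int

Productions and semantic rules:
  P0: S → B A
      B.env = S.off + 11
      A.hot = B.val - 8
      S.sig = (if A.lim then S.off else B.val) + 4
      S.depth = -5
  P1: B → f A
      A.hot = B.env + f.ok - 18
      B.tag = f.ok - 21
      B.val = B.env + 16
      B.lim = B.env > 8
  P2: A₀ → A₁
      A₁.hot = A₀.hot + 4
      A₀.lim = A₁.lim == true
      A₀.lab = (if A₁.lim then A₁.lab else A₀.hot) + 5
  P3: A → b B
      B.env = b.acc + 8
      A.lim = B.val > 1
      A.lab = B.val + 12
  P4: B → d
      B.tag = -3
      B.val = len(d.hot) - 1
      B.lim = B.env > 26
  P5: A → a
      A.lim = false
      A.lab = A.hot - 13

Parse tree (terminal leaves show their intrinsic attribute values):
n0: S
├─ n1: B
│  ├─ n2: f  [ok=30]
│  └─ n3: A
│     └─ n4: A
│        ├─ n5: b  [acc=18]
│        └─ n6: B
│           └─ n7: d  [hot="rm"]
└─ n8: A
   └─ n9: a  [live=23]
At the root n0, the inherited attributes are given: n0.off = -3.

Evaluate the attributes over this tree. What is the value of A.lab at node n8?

1. n0.off = -3  [given at root]
2. n1.env = 8  [S.off + 11]
3. n2.ok = 30  [terminal]
4. n3.hot = 20  [B.env + f.ok - 18]
5. n4.hot = 24  [A₀.hot + 4]
6. n5.acc = 18  [terminal]
7. n6.env = 26  [b.acc + 8]
8. n7.hot = "rm"  [terminal]
9. n6.tag = -3  [-3]
10. n6.val = 1  [len(d.hot) - 1]
11. n6.lim = false  [B.env > 26]
12. n4.lim = false  [B.val > 1]
13. n4.lab = 13  [B.val + 12]
14. n3.lim = false  [A₁.lim == true]
15. n3.lab = 25  [(if A₁.lim then A₁.lab else A₀.hot) + 5]
16. n1.tag = 9  [f.ok - 21]
17. n1.val = 24  [B.env + 16]
18. n1.lim = false  [B.env > 8]
19. n8.hot = 16  [B.val - 8]
20. n9.live = 23  [terminal]
21. n8.lim = false  [false]
22. n8.lab = 3  [A.hot - 13]
23. n0.sig = 28  [(if A.lim then S.off else B.val) + 4]
24. n0.depth = -5  [-5]

3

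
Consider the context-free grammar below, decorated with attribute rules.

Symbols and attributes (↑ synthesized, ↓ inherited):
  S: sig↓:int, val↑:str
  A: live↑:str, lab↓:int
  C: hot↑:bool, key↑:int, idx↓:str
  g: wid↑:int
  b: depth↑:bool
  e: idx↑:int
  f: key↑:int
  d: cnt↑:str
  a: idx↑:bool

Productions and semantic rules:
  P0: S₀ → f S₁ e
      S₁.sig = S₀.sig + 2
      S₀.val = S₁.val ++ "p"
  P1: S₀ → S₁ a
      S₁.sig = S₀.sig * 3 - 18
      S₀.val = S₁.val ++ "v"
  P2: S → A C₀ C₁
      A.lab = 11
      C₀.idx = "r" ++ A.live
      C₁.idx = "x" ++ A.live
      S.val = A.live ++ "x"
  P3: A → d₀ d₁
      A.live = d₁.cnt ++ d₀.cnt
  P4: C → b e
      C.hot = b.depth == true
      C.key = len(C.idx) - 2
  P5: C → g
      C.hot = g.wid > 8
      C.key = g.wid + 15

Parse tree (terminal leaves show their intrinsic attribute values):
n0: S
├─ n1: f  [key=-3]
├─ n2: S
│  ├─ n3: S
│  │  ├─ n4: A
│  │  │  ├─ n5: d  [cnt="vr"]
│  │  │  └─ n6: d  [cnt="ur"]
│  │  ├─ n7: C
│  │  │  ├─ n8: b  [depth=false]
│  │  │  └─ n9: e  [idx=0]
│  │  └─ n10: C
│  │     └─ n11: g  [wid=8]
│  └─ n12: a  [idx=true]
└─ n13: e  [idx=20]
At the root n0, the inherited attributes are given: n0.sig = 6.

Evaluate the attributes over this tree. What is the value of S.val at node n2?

"urvrxv"

1. n0.sig = 6  [given at root]
2. n1.key = -3  [terminal]
3. n2.sig = 8  [S₀.sig + 2]
4. n3.sig = 6  [S₀.sig * 3 - 18]
5. n4.lab = 11  [11]
6. n5.cnt = "vr"  [terminal]
7. n6.cnt = "ur"  [terminal]
8. n4.live = "urvr"  [d₁.cnt ++ d₀.cnt]
9. n7.idx = "rurvr"  ["r" ++ A.live]
10. n8.depth = false  [terminal]
11. n9.idx = 0  [terminal]
12. n7.hot = false  [b.depth == true]
13. n7.key = 3  [len(C.idx) - 2]
14. n10.idx = "xurvr"  ["x" ++ A.live]
15. n11.wid = 8  [terminal]
16. n10.hot = false  [g.wid > 8]
17. n10.key = 23  [g.wid + 15]
18. n3.val = "urvrx"  [A.live ++ "x"]
19. n12.idx = true  [terminal]
20. n2.val = "urvrxv"  [S₁.val ++ "v"]
21. n13.idx = 20  [terminal]
22. n0.val = "urvrxvp"  [S₁.val ++ "p"]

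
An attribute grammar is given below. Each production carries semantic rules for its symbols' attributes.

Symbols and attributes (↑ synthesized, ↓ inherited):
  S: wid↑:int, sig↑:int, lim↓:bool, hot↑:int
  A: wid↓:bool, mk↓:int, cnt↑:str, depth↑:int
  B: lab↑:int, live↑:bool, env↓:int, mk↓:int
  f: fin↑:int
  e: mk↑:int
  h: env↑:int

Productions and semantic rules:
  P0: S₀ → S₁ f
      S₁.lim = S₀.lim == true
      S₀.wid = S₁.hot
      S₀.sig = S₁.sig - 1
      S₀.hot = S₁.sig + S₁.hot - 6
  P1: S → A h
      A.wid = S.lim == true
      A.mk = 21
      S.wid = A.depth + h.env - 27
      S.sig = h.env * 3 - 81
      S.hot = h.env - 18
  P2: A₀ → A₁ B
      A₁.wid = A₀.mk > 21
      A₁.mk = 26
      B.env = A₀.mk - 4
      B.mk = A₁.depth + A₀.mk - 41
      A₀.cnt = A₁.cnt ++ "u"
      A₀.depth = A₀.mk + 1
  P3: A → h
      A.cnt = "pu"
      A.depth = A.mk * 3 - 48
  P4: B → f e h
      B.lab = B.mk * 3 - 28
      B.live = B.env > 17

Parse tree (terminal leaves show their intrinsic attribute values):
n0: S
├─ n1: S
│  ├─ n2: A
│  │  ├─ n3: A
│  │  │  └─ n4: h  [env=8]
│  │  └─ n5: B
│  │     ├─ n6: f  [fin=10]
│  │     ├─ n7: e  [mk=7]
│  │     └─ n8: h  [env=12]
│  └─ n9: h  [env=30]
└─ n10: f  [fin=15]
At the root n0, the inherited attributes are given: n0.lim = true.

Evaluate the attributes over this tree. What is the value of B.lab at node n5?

2

1. n0.lim = true  [given at root]
2. n1.lim = true  [S₀.lim == true]
3. n2.wid = true  [S.lim == true]
4. n2.mk = 21  [21]
5. n3.wid = false  [A₀.mk > 21]
6. n3.mk = 26  [26]
7. n4.env = 8  [terminal]
8. n3.cnt = "pu"  ["pu"]
9. n3.depth = 30  [A.mk * 3 - 48]
10. n5.env = 17  [A₀.mk - 4]
11. n5.mk = 10  [A₁.depth + A₀.mk - 41]
12. n6.fin = 10  [terminal]
13. n7.mk = 7  [terminal]
14. n8.env = 12  [terminal]
15. n5.lab = 2  [B.mk * 3 - 28]
16. n5.live = false  [B.env > 17]
17. n2.cnt = "puu"  [A₁.cnt ++ "u"]
18. n2.depth = 22  [A₀.mk + 1]
19. n9.env = 30  [terminal]
20. n1.wid = 25  [A.depth + h.env - 27]
21. n1.sig = 9  [h.env * 3 - 81]
22. n1.hot = 12  [h.env - 18]
23. n10.fin = 15  [terminal]
24. n0.wid = 12  [S₁.hot]
25. n0.sig = 8  [S₁.sig - 1]
26. n0.hot = 15  [S₁.sig + S₁.hot - 6]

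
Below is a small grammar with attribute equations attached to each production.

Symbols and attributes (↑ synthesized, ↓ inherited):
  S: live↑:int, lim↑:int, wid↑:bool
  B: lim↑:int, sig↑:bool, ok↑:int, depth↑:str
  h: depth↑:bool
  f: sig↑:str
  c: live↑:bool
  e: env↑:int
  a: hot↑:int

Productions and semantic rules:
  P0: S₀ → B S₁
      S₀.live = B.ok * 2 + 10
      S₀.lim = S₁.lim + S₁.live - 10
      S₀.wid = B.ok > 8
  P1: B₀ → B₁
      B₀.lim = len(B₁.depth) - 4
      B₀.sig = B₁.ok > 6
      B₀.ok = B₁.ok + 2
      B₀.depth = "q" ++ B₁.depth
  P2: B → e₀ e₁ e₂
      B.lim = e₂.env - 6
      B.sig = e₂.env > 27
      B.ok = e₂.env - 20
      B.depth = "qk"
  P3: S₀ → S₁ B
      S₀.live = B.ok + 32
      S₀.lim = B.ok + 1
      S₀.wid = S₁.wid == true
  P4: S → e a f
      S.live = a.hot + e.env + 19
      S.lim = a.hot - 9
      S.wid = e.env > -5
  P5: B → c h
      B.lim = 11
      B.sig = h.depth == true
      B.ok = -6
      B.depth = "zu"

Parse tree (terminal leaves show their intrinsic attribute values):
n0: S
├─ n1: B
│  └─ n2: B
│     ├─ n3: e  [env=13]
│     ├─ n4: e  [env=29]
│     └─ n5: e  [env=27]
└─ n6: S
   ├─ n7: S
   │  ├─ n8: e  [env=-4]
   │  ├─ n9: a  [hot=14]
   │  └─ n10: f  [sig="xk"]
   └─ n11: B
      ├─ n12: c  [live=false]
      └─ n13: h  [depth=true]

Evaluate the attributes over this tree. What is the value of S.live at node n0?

1. n3.env = 13  [terminal]
2. n4.env = 29  [terminal]
3. n5.env = 27  [terminal]
4. n2.lim = 21  [e₂.env - 6]
5. n2.sig = false  [e₂.env > 27]
6. n2.ok = 7  [e₂.env - 20]
7. n2.depth = "qk"  ["qk"]
8. n1.lim = -2  [len(B₁.depth) - 4]
9. n1.sig = true  [B₁.ok > 6]
10. n1.ok = 9  [B₁.ok + 2]
11. n1.depth = "qqk"  ["q" ++ B₁.depth]
12. n8.env = -4  [terminal]
13. n9.hot = 14  [terminal]
14. n10.sig = "xk"  [terminal]
15. n7.live = 29  [a.hot + e.env + 19]
16. n7.lim = 5  [a.hot - 9]
17. n7.wid = true  [e.env > -5]
18. n12.live = false  [terminal]
19. n13.depth = true  [terminal]
20. n11.lim = 11  [11]
21. n11.sig = true  [h.depth == true]
22. n11.ok = -6  [-6]
23. n11.depth = "zu"  ["zu"]
24. n6.live = 26  [B.ok + 32]
25. n6.lim = -5  [B.ok + 1]
26. n6.wid = true  [S₁.wid == true]
27. n0.live = 28  [B.ok * 2 + 10]
28. n0.lim = 11  [S₁.lim + S₁.live - 10]
29. n0.wid = true  [B.ok > 8]

28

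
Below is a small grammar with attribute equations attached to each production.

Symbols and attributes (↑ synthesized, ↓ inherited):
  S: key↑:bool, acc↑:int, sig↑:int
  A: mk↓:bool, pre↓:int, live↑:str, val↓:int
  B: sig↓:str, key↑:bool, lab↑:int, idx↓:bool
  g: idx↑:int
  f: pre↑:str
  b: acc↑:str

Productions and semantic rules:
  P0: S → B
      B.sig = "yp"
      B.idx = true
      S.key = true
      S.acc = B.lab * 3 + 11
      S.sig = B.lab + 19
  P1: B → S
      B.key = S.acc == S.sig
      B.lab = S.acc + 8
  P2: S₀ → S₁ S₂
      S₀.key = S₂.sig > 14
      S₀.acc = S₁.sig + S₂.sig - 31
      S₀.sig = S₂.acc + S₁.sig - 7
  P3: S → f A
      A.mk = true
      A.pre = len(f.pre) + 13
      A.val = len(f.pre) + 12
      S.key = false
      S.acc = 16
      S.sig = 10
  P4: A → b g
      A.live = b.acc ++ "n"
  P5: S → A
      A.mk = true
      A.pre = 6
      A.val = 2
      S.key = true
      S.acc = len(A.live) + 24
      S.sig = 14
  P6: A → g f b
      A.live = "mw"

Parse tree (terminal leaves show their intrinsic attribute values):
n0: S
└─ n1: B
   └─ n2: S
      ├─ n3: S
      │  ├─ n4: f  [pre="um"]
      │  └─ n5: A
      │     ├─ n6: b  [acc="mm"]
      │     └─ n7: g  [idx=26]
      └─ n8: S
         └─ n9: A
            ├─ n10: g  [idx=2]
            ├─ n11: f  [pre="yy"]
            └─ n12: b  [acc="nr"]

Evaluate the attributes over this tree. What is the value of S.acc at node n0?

1. n1.sig = "yp"  ["yp"]
2. n1.idx = true  [true]
3. n4.pre = "um"  [terminal]
4. n5.mk = true  [true]
5. n5.pre = 15  [len(f.pre) + 13]
6. n5.val = 14  [len(f.pre) + 12]
7. n6.acc = "mm"  [terminal]
8. n7.idx = 26  [terminal]
9. n5.live = "mmn"  [b.acc ++ "n"]
10. n3.key = false  [false]
11. n3.acc = 16  [16]
12. n3.sig = 10  [10]
13. n9.mk = true  [true]
14. n9.pre = 6  [6]
15. n9.val = 2  [2]
16. n10.idx = 2  [terminal]
17. n11.pre = "yy"  [terminal]
18. n12.acc = "nr"  [terminal]
19. n9.live = "mw"  ["mw"]
20. n8.key = true  [true]
21. n8.acc = 26  [len(A.live) + 24]
22. n8.sig = 14  [14]
23. n2.key = false  [S₂.sig > 14]
24. n2.acc = -7  [S₁.sig + S₂.sig - 31]
25. n2.sig = 29  [S₂.acc + S₁.sig - 7]
26. n1.key = false  [S.acc == S.sig]
27. n1.lab = 1  [S.acc + 8]
28. n0.key = true  [true]
29. n0.acc = 14  [B.lab * 3 + 11]
30. n0.sig = 20  [B.lab + 19]

14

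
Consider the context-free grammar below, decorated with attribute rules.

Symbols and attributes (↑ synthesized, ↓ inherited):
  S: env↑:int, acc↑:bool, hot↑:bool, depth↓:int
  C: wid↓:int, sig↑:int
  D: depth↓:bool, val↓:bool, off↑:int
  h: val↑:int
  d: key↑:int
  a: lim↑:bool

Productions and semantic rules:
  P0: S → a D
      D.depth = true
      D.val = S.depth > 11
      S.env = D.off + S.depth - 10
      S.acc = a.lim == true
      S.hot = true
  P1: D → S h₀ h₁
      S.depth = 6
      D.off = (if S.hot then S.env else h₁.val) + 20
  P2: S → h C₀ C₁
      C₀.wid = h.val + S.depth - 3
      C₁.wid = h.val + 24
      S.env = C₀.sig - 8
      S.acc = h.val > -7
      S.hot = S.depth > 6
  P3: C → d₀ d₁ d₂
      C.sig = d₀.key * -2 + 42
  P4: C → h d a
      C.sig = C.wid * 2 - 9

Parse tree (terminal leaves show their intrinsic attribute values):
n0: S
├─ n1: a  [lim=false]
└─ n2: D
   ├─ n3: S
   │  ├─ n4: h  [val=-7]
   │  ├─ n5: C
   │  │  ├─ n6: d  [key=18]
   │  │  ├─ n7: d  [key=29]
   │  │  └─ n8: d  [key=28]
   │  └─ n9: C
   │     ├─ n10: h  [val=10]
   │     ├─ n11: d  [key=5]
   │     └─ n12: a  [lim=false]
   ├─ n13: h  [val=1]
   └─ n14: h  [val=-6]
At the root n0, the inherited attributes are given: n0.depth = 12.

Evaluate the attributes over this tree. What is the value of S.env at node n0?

1. n0.depth = 12  [given at root]
2. n1.lim = false  [terminal]
3. n2.depth = true  [true]
4. n2.val = true  [S.depth > 11]
5. n3.depth = 6  [6]
6. n4.val = -7  [terminal]
7. n5.wid = -4  [h.val + S.depth - 3]
8. n6.key = 18  [terminal]
9. n7.key = 29  [terminal]
10. n8.key = 28  [terminal]
11. n5.sig = 6  [d₀.key * -2 + 42]
12. n9.wid = 17  [h.val + 24]
13. n10.val = 10  [terminal]
14. n11.key = 5  [terminal]
15. n12.lim = false  [terminal]
16. n9.sig = 25  [C.wid * 2 - 9]
17. n3.env = -2  [C₀.sig - 8]
18. n3.acc = false  [h.val > -7]
19. n3.hot = false  [S.depth > 6]
20. n13.val = 1  [terminal]
21. n14.val = -6  [terminal]
22. n2.off = 14  [(if S.hot then S.env else h₁.val) + 20]
23. n0.env = 16  [D.off + S.depth - 10]
24. n0.acc = false  [a.lim == true]
25. n0.hot = true  [true]

16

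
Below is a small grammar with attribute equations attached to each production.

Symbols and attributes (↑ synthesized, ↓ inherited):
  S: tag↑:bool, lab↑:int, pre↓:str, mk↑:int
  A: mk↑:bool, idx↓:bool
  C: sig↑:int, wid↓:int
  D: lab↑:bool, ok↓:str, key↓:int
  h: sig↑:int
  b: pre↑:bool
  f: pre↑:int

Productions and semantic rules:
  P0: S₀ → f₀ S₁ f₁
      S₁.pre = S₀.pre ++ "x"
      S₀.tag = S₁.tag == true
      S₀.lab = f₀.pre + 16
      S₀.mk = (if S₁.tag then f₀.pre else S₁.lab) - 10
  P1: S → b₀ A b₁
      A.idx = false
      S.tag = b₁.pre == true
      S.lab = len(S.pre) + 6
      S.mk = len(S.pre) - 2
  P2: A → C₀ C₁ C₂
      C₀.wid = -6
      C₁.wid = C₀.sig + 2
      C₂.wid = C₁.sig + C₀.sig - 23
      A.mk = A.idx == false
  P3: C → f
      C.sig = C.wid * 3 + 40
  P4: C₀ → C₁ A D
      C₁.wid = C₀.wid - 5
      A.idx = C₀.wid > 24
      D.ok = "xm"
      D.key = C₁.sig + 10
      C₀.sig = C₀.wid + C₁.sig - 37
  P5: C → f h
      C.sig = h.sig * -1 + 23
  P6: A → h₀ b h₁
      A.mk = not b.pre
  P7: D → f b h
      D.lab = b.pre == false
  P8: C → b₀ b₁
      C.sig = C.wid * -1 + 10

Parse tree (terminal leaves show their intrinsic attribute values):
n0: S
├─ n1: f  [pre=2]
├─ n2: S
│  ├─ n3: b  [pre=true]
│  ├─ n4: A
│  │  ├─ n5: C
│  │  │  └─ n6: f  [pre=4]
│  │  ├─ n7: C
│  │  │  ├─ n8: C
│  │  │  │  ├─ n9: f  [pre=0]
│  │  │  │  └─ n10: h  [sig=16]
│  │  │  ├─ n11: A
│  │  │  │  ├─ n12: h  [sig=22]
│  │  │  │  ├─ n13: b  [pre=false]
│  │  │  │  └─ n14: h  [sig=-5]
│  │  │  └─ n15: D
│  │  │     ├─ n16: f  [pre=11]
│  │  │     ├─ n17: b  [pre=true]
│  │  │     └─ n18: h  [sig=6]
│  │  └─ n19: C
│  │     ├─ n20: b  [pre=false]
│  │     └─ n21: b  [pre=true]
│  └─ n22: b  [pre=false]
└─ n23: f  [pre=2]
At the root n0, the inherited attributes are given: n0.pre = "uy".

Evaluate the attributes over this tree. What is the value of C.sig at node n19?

17

1. n0.pre = "uy"  [given at root]
2. n1.pre = 2  [terminal]
3. n2.pre = "uyx"  [S₀.pre ++ "x"]
4. n3.pre = true  [terminal]
5. n4.idx = false  [false]
6. n5.wid = -6  [-6]
7. n6.pre = 4  [terminal]
8. n5.sig = 22  [C.wid * 3 + 40]
9. n7.wid = 24  [C₀.sig + 2]
10. n8.wid = 19  [C₀.wid - 5]
11. n9.pre = 0  [terminal]
12. n10.sig = 16  [terminal]
13. n8.sig = 7  [h.sig * -1 + 23]
14. n11.idx = false  [C₀.wid > 24]
15. n12.sig = 22  [terminal]
16. n13.pre = false  [terminal]
17. n14.sig = -5  [terminal]
18. n11.mk = true  [not b.pre]
19. n15.ok = "xm"  ["xm"]
20. n15.key = 17  [C₁.sig + 10]
21. n16.pre = 11  [terminal]
22. n17.pre = true  [terminal]
23. n18.sig = 6  [terminal]
24. n15.lab = false  [b.pre == false]
25. n7.sig = -6  [C₀.wid + C₁.sig - 37]
26. n19.wid = -7  [C₁.sig + C₀.sig - 23]
27. n20.pre = false  [terminal]
28. n21.pre = true  [terminal]
29. n19.sig = 17  [C.wid * -1 + 10]
30. n4.mk = true  [A.idx == false]
31. n22.pre = false  [terminal]
32. n2.tag = false  [b₁.pre == true]
33. n2.lab = 9  [len(S.pre) + 6]
34. n2.mk = 1  [len(S.pre) - 2]
35. n23.pre = 2  [terminal]
36. n0.tag = false  [S₁.tag == true]
37. n0.lab = 18  [f₀.pre + 16]
38. n0.mk = -1  [(if S₁.tag then f₀.pre else S₁.lab) - 10]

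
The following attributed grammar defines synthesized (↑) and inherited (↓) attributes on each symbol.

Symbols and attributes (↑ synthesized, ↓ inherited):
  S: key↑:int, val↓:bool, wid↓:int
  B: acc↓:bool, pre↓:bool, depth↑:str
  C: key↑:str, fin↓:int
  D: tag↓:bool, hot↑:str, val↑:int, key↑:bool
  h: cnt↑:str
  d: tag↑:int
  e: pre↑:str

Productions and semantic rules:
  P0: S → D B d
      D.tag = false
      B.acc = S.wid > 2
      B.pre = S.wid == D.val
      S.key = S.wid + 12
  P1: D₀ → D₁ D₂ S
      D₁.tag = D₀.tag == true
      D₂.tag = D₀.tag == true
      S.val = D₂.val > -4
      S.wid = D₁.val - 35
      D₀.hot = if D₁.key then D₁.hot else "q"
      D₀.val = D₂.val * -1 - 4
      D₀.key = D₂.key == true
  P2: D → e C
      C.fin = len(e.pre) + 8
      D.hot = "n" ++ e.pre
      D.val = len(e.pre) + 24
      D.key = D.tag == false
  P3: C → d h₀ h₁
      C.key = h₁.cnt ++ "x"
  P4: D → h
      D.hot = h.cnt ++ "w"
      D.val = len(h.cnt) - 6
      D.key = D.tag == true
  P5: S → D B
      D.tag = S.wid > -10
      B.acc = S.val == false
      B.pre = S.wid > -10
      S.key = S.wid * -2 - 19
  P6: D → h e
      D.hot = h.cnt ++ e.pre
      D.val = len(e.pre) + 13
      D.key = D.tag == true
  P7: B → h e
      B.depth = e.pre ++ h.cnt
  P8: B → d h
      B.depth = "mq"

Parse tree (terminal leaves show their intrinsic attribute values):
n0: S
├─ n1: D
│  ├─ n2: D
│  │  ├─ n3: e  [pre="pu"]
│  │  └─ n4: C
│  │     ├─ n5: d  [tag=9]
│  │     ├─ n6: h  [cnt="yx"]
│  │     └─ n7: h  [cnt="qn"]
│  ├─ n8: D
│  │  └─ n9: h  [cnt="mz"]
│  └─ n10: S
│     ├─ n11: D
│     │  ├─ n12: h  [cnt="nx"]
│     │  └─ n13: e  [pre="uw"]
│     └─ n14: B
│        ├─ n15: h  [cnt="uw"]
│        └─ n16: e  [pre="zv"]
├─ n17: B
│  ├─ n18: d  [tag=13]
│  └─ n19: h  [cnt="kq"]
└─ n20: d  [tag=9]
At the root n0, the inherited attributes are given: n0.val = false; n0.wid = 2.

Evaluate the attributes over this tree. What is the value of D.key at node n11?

true

1. n0.val = false  [given at root]
2. n0.wid = 2  [given at root]
3. n1.tag = false  [false]
4. n2.tag = false  [D₀.tag == true]
5. n3.pre = "pu"  [terminal]
6. n4.fin = 10  [len(e.pre) + 8]
7. n5.tag = 9  [terminal]
8. n6.cnt = "yx"  [terminal]
9. n7.cnt = "qn"  [terminal]
10. n4.key = "qnx"  [h₁.cnt ++ "x"]
11. n2.hot = "npu"  ["n" ++ e.pre]
12. n2.val = 26  [len(e.pre) + 24]
13. n2.key = true  [D.tag == false]
14. n8.tag = false  [D₀.tag == true]
15. n9.cnt = "mz"  [terminal]
16. n8.hot = "mzw"  [h.cnt ++ "w"]
17. n8.val = -4  [len(h.cnt) - 6]
18. n8.key = false  [D.tag == true]
19. n10.val = false  [D₂.val > -4]
20. n10.wid = -9  [D₁.val - 35]
21. n11.tag = true  [S.wid > -10]
22. n12.cnt = "nx"  [terminal]
23. n13.pre = "uw"  [terminal]
24. n11.hot = "nxuw"  [h.cnt ++ e.pre]
25. n11.val = 15  [len(e.pre) + 13]
26. n11.key = true  [D.tag == true]
27. n14.acc = true  [S.val == false]
28. n14.pre = true  [S.wid > -10]
29. n15.cnt = "uw"  [terminal]
30. n16.pre = "zv"  [terminal]
31. n14.depth = "zvuw"  [e.pre ++ h.cnt]
32. n10.key = -1  [S.wid * -2 - 19]
33. n1.hot = "npu"  [if D₁.key then D₁.hot else "q"]
34. n1.val = 0  [D₂.val * -1 - 4]
35. n1.key = false  [D₂.key == true]
36. n17.acc = false  [S.wid > 2]
37. n17.pre = false  [S.wid == D.val]
38. n18.tag = 13  [terminal]
39. n19.cnt = "kq"  [terminal]
40. n17.depth = "mq"  ["mq"]
41. n20.tag = 9  [terminal]
42. n0.key = 14  [S.wid + 12]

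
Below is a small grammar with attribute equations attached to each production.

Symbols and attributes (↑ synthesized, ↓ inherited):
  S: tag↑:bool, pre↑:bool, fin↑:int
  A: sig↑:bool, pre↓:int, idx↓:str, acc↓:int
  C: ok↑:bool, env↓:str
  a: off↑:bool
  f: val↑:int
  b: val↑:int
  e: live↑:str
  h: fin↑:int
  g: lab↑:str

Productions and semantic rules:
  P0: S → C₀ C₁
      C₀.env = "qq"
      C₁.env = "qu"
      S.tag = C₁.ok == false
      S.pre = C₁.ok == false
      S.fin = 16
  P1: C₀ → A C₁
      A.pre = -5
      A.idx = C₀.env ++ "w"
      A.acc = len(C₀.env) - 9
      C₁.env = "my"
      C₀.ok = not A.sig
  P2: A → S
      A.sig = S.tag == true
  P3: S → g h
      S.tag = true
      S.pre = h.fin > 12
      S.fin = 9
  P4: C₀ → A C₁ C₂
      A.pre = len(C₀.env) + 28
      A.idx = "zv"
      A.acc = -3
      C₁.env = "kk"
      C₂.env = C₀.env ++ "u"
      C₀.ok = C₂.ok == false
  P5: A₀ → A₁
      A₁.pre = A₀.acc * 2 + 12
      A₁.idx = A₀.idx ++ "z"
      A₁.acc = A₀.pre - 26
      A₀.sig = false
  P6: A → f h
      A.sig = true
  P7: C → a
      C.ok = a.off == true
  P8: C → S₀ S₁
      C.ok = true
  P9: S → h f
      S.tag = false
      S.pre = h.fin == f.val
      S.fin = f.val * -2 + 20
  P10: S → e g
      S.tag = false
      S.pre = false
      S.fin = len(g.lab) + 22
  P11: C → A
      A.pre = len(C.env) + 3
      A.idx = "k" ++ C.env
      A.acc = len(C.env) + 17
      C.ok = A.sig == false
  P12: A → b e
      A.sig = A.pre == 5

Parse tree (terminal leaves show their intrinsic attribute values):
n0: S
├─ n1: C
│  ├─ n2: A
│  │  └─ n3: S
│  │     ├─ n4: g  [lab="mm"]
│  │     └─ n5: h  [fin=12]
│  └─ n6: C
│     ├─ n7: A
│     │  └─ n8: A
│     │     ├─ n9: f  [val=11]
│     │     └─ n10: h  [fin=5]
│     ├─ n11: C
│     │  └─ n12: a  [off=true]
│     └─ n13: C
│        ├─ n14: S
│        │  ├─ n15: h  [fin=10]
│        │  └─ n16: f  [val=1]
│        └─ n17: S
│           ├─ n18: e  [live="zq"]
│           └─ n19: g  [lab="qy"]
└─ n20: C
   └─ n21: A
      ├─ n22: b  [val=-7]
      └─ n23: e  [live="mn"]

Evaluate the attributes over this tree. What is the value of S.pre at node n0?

true

1. n1.env = "qq"  ["qq"]
2. n2.pre = -5  [-5]
3. n2.idx = "qqw"  [C₀.env ++ "w"]
4. n2.acc = -7  [len(C₀.env) - 9]
5. n4.lab = "mm"  [terminal]
6. n5.fin = 12  [terminal]
7. n3.tag = true  [true]
8. n3.pre = false  [h.fin > 12]
9. n3.fin = 9  [9]
10. n2.sig = true  [S.tag == true]
11. n6.env = "my"  ["my"]
12. n7.pre = 30  [len(C₀.env) + 28]
13. n7.idx = "zv"  ["zv"]
14. n7.acc = -3  [-3]
15. n8.pre = 6  [A₀.acc * 2 + 12]
16. n8.idx = "zvz"  [A₀.idx ++ "z"]
17. n8.acc = 4  [A₀.pre - 26]
18. n9.val = 11  [terminal]
19. n10.fin = 5  [terminal]
20. n8.sig = true  [true]
21. n7.sig = false  [false]
22. n11.env = "kk"  ["kk"]
23. n12.off = true  [terminal]
24. n11.ok = true  [a.off == true]
25. n13.env = "myu"  [C₀.env ++ "u"]
26. n15.fin = 10  [terminal]
27. n16.val = 1  [terminal]
28. n14.tag = false  [false]
29. n14.pre = false  [h.fin == f.val]
30. n14.fin = 18  [f.val * -2 + 20]
31. n18.live = "zq"  [terminal]
32. n19.lab = "qy"  [terminal]
33. n17.tag = false  [false]
34. n17.pre = false  [false]
35. n17.fin = 24  [len(g.lab) + 22]
36. n13.ok = true  [true]
37. n6.ok = false  [C₂.ok == false]
38. n1.ok = false  [not A.sig]
39. n20.env = "qu"  ["qu"]
40. n21.pre = 5  [len(C.env) + 3]
41. n21.idx = "kqu"  ["k" ++ C.env]
42. n21.acc = 19  [len(C.env) + 17]
43. n22.val = -7  [terminal]
44. n23.live = "mn"  [terminal]
45. n21.sig = true  [A.pre == 5]
46. n20.ok = false  [A.sig == false]
47. n0.tag = true  [C₁.ok == false]
48. n0.pre = true  [C₁.ok == false]
49. n0.fin = 16  [16]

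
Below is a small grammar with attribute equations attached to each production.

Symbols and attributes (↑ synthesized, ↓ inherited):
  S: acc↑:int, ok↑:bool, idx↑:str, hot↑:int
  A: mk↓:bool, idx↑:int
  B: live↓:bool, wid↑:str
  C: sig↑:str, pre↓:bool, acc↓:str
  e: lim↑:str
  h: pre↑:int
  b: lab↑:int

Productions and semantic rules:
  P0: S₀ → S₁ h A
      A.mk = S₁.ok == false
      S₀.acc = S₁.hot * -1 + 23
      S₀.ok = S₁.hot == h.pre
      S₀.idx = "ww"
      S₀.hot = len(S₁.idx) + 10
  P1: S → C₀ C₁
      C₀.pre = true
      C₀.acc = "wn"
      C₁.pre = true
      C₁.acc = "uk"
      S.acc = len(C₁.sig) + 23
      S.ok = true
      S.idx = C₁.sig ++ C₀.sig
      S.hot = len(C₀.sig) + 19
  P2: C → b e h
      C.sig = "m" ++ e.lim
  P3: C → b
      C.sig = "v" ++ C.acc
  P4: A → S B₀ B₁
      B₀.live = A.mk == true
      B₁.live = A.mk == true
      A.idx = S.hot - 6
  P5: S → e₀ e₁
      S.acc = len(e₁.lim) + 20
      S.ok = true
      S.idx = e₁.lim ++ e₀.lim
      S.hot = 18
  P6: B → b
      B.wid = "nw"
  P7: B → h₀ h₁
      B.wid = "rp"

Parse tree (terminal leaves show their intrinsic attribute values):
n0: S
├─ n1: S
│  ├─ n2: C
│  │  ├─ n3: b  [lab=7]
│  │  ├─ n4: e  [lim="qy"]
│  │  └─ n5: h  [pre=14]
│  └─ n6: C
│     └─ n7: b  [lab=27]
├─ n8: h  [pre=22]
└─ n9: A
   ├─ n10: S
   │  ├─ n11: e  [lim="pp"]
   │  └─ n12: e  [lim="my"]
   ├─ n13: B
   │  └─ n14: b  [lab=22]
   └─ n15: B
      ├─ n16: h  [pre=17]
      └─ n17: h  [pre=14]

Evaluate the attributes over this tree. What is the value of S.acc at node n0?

1

1. n2.pre = true  [true]
2. n2.acc = "wn"  ["wn"]
3. n3.lab = 7  [terminal]
4. n4.lim = "qy"  [terminal]
5. n5.pre = 14  [terminal]
6. n2.sig = "mqy"  ["m" ++ e.lim]
7. n6.pre = true  [true]
8. n6.acc = "uk"  ["uk"]
9. n7.lab = 27  [terminal]
10. n6.sig = "vuk"  ["v" ++ C.acc]
11. n1.acc = 26  [len(C₁.sig) + 23]
12. n1.ok = true  [true]
13. n1.idx = "vukmqy"  [C₁.sig ++ C₀.sig]
14. n1.hot = 22  [len(C₀.sig) + 19]
15. n8.pre = 22  [terminal]
16. n9.mk = false  [S₁.ok == false]
17. n11.lim = "pp"  [terminal]
18. n12.lim = "my"  [terminal]
19. n10.acc = 22  [len(e₁.lim) + 20]
20. n10.ok = true  [true]
21. n10.idx = "mypp"  [e₁.lim ++ e₀.lim]
22. n10.hot = 18  [18]
23. n13.live = false  [A.mk == true]
24. n14.lab = 22  [terminal]
25. n13.wid = "nw"  ["nw"]
26. n15.live = false  [A.mk == true]
27. n16.pre = 17  [terminal]
28. n17.pre = 14  [terminal]
29. n15.wid = "rp"  ["rp"]
30. n9.idx = 12  [S.hot - 6]
31. n0.acc = 1  [S₁.hot * -1 + 23]
32. n0.ok = true  [S₁.hot == h.pre]
33. n0.idx = "ww"  ["ww"]
34. n0.hot = 16  [len(S₁.idx) + 10]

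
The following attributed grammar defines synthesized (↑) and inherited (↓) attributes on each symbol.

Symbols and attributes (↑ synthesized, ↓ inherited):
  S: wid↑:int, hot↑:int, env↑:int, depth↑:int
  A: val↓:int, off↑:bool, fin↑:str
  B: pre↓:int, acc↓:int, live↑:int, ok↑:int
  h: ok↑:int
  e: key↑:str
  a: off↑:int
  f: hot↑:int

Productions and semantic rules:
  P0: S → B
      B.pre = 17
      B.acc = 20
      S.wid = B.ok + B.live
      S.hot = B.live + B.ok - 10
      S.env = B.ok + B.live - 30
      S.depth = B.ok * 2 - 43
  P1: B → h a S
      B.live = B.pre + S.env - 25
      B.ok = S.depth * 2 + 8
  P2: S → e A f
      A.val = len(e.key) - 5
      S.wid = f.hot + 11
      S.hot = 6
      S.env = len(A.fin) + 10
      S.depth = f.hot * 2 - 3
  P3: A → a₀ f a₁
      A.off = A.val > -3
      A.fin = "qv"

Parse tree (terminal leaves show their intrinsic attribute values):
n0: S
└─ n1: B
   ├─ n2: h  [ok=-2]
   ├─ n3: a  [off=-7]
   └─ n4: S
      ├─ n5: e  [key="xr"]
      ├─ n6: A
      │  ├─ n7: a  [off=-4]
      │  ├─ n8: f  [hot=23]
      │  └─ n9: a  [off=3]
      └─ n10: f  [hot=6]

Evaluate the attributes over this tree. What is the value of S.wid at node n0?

30

1. n1.pre = 17  [17]
2. n1.acc = 20  [20]
3. n2.ok = -2  [terminal]
4. n3.off = -7  [terminal]
5. n5.key = "xr"  [terminal]
6. n6.val = -3  [len(e.key) - 5]
7. n7.off = -4  [terminal]
8. n8.hot = 23  [terminal]
9. n9.off = 3  [terminal]
10. n6.off = false  [A.val > -3]
11. n6.fin = "qv"  ["qv"]
12. n10.hot = 6  [terminal]
13. n4.wid = 17  [f.hot + 11]
14. n4.hot = 6  [6]
15. n4.env = 12  [len(A.fin) + 10]
16. n4.depth = 9  [f.hot * 2 - 3]
17. n1.live = 4  [B.pre + S.env - 25]
18. n1.ok = 26  [S.depth * 2 + 8]
19. n0.wid = 30  [B.ok + B.live]
20. n0.hot = 20  [B.live + B.ok - 10]
21. n0.env = 0  [B.ok + B.live - 30]
22. n0.depth = 9  [B.ok * 2 - 43]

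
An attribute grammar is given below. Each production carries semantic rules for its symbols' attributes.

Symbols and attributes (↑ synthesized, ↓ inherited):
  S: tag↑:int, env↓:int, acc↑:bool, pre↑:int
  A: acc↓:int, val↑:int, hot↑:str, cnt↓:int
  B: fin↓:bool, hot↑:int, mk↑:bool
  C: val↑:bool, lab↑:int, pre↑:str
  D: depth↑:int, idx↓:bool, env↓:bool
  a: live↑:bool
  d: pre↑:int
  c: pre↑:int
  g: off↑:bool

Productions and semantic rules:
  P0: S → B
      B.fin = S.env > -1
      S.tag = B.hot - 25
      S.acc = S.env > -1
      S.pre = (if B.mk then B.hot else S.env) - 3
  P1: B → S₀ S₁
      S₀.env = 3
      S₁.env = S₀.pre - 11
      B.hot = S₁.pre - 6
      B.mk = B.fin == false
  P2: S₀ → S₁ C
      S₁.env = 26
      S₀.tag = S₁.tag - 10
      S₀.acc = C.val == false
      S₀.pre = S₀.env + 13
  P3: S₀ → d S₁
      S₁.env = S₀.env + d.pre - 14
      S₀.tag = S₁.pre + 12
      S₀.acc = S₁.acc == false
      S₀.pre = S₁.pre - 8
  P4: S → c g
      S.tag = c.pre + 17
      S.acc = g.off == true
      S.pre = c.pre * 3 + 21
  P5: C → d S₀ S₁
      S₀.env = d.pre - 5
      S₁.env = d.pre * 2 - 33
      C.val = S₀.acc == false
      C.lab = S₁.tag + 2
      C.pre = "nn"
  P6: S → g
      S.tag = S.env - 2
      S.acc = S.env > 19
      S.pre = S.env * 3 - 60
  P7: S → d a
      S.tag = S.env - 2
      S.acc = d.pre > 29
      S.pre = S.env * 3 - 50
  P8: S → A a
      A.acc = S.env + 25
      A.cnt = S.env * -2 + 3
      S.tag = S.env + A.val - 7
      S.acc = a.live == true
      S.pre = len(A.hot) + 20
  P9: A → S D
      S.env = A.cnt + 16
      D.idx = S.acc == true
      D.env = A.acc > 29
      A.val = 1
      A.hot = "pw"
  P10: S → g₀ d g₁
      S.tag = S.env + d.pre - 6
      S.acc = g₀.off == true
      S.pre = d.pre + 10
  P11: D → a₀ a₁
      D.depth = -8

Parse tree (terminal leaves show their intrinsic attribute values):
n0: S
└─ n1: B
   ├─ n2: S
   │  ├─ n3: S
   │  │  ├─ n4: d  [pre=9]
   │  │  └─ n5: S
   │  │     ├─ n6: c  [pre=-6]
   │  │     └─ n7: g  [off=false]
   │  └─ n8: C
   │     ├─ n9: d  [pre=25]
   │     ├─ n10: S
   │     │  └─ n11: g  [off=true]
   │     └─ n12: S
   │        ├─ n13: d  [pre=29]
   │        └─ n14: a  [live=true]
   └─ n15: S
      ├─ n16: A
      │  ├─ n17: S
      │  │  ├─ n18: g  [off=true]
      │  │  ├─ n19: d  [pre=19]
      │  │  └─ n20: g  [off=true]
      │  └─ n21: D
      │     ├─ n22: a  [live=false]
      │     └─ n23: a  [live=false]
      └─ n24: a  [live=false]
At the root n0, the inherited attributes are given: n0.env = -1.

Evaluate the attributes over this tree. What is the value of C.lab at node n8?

17

1. n0.env = -1  [given at root]
2. n1.fin = false  [S.env > -1]
3. n2.env = 3  [3]
4. n3.env = 26  [26]
5. n4.pre = 9  [terminal]
6. n5.env = 21  [S₀.env + d.pre - 14]
7. n6.pre = -6  [terminal]
8. n7.off = false  [terminal]
9. n5.tag = 11  [c.pre + 17]
10. n5.acc = false  [g.off == true]
11. n5.pre = 3  [c.pre * 3 + 21]
12. n3.tag = 15  [S₁.pre + 12]
13. n3.acc = true  [S₁.acc == false]
14. n3.pre = -5  [S₁.pre - 8]
15. n9.pre = 25  [terminal]
16. n10.env = 20  [d.pre - 5]
17. n11.off = true  [terminal]
18. n10.tag = 18  [S.env - 2]
19. n10.acc = true  [S.env > 19]
20. n10.pre = 0  [S.env * 3 - 60]
21. n12.env = 17  [d.pre * 2 - 33]
22. n13.pre = 29  [terminal]
23. n14.live = true  [terminal]
24. n12.tag = 15  [S.env - 2]
25. n12.acc = false  [d.pre > 29]
26. n12.pre = 1  [S.env * 3 - 50]
27. n8.val = false  [S₀.acc == false]
28. n8.lab = 17  [S₁.tag + 2]
29. n8.pre = "nn"  ["nn"]
30. n2.tag = 5  [S₁.tag - 10]
31. n2.acc = true  [C.val == false]
32. n2.pre = 16  [S₀.env + 13]
33. n15.env = 5  [S₀.pre - 11]
34. n16.acc = 30  [S.env + 25]
35. n16.cnt = -7  [S.env * -2 + 3]
36. n17.env = 9  [A.cnt + 16]
37. n18.off = true  [terminal]
38. n19.pre = 19  [terminal]
39. n20.off = true  [terminal]
40. n17.tag = 22  [S.env + d.pre - 6]
41. n17.acc = true  [g₀.off == true]
42. n17.pre = 29  [d.pre + 10]
43. n21.idx = true  [S.acc == true]
44. n21.env = true  [A.acc > 29]
45. n22.live = false  [terminal]
46. n23.live = false  [terminal]
47. n21.depth = -8  [-8]
48. n16.val = 1  [1]
49. n16.hot = "pw"  ["pw"]
50. n24.live = false  [terminal]
51. n15.tag = -1  [S.env + A.val - 7]
52. n15.acc = false  [a.live == true]
53. n15.pre = 22  [len(A.hot) + 20]
54. n1.hot = 16  [S₁.pre - 6]
55. n1.mk = true  [B.fin == false]
56. n0.tag = -9  [B.hot - 25]
57. n0.acc = false  [S.env > -1]
58. n0.pre = 13  [(if B.mk then B.hot else S.env) - 3]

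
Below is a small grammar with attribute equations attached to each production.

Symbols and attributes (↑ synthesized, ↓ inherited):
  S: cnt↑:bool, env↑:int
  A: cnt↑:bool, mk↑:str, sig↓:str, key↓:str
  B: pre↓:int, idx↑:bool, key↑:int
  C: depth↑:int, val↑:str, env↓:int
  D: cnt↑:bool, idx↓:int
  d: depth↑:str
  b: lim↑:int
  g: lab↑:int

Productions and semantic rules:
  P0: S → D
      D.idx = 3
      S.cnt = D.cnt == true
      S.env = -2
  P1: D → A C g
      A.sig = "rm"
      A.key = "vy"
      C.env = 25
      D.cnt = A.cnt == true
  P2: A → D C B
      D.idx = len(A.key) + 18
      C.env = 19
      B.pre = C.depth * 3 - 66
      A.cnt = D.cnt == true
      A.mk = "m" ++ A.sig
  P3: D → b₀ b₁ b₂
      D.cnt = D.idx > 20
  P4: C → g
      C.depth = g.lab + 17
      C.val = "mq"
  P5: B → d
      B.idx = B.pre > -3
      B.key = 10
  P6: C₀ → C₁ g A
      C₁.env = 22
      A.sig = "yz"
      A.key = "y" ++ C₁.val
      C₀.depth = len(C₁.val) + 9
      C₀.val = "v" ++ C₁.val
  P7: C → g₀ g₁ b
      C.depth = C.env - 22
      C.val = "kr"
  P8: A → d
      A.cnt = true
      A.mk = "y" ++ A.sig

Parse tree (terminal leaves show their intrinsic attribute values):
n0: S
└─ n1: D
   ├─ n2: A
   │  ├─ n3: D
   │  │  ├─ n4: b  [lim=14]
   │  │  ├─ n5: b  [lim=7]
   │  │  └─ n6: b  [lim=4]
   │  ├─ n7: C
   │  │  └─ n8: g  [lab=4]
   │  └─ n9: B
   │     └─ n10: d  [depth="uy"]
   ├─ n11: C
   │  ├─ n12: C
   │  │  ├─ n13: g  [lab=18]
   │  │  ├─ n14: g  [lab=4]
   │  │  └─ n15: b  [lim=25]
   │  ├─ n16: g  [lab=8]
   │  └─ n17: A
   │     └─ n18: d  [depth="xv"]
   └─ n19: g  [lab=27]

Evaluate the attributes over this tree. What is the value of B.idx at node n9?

false

1. n1.idx = 3  [3]
2. n2.sig = "rm"  ["rm"]
3. n2.key = "vy"  ["vy"]
4. n3.idx = 20  [len(A.key) + 18]
5. n4.lim = 14  [terminal]
6. n5.lim = 7  [terminal]
7. n6.lim = 4  [terminal]
8. n3.cnt = false  [D.idx > 20]
9. n7.env = 19  [19]
10. n8.lab = 4  [terminal]
11. n7.depth = 21  [g.lab + 17]
12. n7.val = "mq"  ["mq"]
13. n9.pre = -3  [C.depth * 3 - 66]
14. n10.depth = "uy"  [terminal]
15. n9.idx = false  [B.pre > -3]
16. n9.key = 10  [10]
17. n2.cnt = false  [D.cnt == true]
18. n2.mk = "mrm"  ["m" ++ A.sig]
19. n11.env = 25  [25]
20. n12.env = 22  [22]
21. n13.lab = 18  [terminal]
22. n14.lab = 4  [terminal]
23. n15.lim = 25  [terminal]
24. n12.depth = 0  [C.env - 22]
25. n12.val = "kr"  ["kr"]
26. n16.lab = 8  [terminal]
27. n17.sig = "yz"  ["yz"]
28. n17.key = "ykr"  ["y" ++ C₁.val]
29. n18.depth = "xv"  [terminal]
30. n17.cnt = true  [true]
31. n17.mk = "yyz"  ["y" ++ A.sig]
32. n11.depth = 11  [len(C₁.val) + 9]
33. n11.val = "vkr"  ["v" ++ C₁.val]
34. n19.lab = 27  [terminal]
35. n1.cnt = false  [A.cnt == true]
36. n0.cnt = false  [D.cnt == true]
37. n0.env = -2  [-2]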